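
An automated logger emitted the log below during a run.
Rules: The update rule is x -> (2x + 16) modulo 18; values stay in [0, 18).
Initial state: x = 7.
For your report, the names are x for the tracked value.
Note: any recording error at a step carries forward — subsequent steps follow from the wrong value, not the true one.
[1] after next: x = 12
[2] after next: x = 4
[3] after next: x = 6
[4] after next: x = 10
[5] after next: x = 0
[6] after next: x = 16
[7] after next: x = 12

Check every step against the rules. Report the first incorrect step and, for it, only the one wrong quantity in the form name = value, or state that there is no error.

step 1: x = (2*7 + 16) mod 18 = 12 -> exactly as logged
step 2: x = (2*12 + 16) mod 18 = 4 -> consistent with the log
step 3: x = (2*4 + 16) mod 18 = 6 -> same as recorded
step 4: x = (2*6 + 16) mod 18 = 10 -> checks out
step 5: x = (2*10 + 16) mod 18 = 0 -> confirmed correct
step 6: x = (2*0 + 16) mod 18 = 16 -> checks out
step 7: x = (2*16 + 16) mod 18 = 12 -> verified
Nothing is out of place; the run is error-free.

no error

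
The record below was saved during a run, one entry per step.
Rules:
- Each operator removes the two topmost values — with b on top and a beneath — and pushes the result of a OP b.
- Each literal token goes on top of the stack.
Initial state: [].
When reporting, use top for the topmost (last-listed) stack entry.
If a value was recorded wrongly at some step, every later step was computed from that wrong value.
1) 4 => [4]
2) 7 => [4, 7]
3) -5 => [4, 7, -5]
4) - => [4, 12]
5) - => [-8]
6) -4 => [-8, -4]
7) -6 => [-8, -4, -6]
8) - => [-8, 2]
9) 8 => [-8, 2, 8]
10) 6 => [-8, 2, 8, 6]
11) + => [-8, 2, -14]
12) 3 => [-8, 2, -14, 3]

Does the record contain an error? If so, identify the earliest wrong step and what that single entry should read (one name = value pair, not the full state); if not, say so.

Recomputing the run from the initial state:
step 1: [4]
step 2: [4, 7]
step 3: [4, 7, -5]
step 4: [4, 12]
step 5: [-8]
step 6: [-8, -4]
step 7: [-8, -4, -6]
step 8: [-8, 2]
step 9: [-8, 2, 8]
step 10: [-8, 2, 8, 6]
step 11: [-8, 2, 14]
step 12: [-8, 2, 14, 3]
The first disagreement with the record is at step 11, where the value should be top = 14.

step 11, top = 14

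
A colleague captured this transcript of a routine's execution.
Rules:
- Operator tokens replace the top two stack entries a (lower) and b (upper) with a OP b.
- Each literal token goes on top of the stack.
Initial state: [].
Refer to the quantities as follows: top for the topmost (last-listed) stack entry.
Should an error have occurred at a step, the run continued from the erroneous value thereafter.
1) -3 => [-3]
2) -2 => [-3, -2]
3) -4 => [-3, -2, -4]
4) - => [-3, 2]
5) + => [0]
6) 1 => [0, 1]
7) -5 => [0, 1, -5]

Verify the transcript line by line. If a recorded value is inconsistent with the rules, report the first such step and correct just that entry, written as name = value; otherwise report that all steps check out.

step 5, top = -1

Step 1: push -3: top = -3 — no discrepancy.
Step 2: push -2: top = -2 — agrees with the transcript.
Step 3: push -4: top = -4 — verified.
Step 4: -2 - -4 = 2 — same as recorded.
Step 5: -3 + 2 = -1 — this is not what the transcript shows.
First incorrect step: 5; the correct value is top = -1.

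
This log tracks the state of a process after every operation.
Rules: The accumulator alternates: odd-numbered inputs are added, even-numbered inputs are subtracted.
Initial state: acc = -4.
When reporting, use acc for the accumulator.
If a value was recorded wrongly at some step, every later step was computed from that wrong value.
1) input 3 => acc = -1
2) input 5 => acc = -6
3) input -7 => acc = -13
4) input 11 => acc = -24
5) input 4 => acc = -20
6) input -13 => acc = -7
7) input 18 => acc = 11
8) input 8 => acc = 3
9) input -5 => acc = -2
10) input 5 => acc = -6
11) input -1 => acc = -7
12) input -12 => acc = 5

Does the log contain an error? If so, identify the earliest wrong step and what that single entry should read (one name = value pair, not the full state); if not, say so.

step 10, acc = -7

1. acc = -4 + 3 = -1 (confirmed correct)
2. acc = -1 - 5 = -6 (matches)
3. acc = -6 + -7 = -13 (verified)
4. acc = -13 - 11 = -24 (agrees with the log)
5. acc = -24 + 4 = -20 (exactly as logged)
6. acc = -20 - -13 = -7 (verified)
7. acc = -7 + 18 = 11 (confirmed correct)
8. acc = 11 - 8 = 3 (confirmed correct)
9. acc = 3 + -5 = -2 (no discrepancy)
10. acc = -2 - 5 = -7 (the entry is off here)
First deviation found at step 10; the corrected entry is acc = -7.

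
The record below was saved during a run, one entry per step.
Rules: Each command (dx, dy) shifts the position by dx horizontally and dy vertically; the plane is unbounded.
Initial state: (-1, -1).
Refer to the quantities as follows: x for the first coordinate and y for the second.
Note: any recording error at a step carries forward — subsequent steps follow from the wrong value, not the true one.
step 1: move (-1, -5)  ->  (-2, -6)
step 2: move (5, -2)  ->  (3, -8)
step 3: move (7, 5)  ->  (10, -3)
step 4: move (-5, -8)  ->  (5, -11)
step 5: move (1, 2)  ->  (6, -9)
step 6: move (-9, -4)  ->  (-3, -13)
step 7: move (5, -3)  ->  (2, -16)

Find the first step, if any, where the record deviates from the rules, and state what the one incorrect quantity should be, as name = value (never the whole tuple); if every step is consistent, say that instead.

no error

1. x = -1 + (-1) = -2, y = -1 + (-5) = -6 (agrees with the record)
2. x = -2 + (5) = 3, y = -6 + (-2) = -8 (agrees with the record)
3. x = 3 + (7) = 10, y = -8 + (5) = -3 (in agreement)
4. x = 10 + (-5) = 5, y = -3 + (-8) = -11 (exactly as logged)
5. x = 5 + (1) = 6, y = -11 + (2) = -9 (agrees with the record)
6. x = 6 + (-9) = -3, y = -9 + (-4) = -13 (consistent with the record)
7. x = -3 + (5) = 2, y = -13 + (-3) = -16 (confirmed correct)
Every step is consistent.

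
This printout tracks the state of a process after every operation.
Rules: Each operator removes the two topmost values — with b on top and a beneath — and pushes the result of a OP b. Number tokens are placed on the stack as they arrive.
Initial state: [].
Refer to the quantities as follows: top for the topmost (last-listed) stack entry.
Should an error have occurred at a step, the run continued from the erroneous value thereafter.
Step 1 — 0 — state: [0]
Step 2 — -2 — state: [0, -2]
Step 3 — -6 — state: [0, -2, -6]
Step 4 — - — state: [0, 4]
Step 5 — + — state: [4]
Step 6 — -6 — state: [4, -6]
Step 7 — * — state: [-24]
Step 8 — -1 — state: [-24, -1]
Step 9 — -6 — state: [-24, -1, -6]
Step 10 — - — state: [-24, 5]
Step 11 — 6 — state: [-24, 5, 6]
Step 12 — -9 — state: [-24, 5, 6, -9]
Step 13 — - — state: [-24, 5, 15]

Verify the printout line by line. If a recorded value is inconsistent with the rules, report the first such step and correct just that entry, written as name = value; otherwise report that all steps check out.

no error

Recomputing the run from the initial state:
step 1: [0]
step 2: [0, -2]
step 3: [0, -2, -6]
step 4: [0, 4]
step 5: [4]
step 6: [4, -6]
step 7: [-24]
step 8: [-24, -1]
step 9: [-24, -1, -6]
step 10: [-24, 5]
step 11: [-24, 5, 6]
step 12: [-24, 5, 6, -9]
step 13: [-24, 5, 15]
This matches the printout at every step.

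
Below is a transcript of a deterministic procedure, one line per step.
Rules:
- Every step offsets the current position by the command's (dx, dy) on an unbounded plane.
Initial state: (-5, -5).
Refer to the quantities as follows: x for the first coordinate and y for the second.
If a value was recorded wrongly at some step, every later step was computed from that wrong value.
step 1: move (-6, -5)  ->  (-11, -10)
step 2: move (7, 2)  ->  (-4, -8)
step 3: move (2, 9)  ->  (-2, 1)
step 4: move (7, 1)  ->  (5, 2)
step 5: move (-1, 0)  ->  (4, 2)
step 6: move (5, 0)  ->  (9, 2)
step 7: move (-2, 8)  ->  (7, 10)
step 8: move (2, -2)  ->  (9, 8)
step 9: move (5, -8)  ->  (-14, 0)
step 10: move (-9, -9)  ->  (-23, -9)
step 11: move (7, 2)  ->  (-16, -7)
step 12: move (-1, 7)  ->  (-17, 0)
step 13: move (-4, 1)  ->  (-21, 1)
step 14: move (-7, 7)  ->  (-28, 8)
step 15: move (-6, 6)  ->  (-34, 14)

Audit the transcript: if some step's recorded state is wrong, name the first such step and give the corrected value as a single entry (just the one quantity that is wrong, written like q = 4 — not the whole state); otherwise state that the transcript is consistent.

Step 1: x = -5 + (-6) = -11, y = -5 + (-5) = -10 — matches.
Step 2: x = -11 + (7) = -4, y = -10 + (2) = -8 — agrees with the transcript.
Step 3: x = -4 + (2) = -2, y = -8 + (9) = 1 — confirmed correct.
Step 4: x = -2 + (7) = 5, y = 1 + (1) = 2 — same as recorded.
Step 5: x = 5 + (-1) = 4, y = 2 + (0) = 2 — same as recorded.
Step 6: x = 4 + (5) = 9, y = 2 + (0) = 2 — checks out.
Step 7: x = 9 + (-2) = 7, y = 2 + (8) = 10 — agrees with the transcript.
Step 8: x = 7 + (2) = 9, y = 10 + (-2) = 8 — exactly as logged.
Step 9: x = 9 + (5) = 14, y = 8 + (-8) = 0 — the recorded entry deviates here.
So the first discrepancy is step 9, where the right value is x = 14.

step 9, x = 14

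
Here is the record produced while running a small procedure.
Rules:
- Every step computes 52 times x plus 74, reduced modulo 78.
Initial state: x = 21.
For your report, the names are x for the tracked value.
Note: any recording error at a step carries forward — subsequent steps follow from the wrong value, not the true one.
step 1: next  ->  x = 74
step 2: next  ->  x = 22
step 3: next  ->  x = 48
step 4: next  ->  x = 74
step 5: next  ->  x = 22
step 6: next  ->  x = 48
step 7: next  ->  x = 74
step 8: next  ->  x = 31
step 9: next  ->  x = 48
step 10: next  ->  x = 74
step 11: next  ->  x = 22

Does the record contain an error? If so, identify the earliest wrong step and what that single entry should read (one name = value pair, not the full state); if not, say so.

step 8, x = 22

step 1: x = (52*21 + 74) mod 78 = 74 -> same as recorded
step 2: x = (52*74 + 74) mod 78 = 22 -> confirmed correct
step 3: x = (52*22 + 74) mod 78 = 48 -> verified
step 4: x = (52*48 + 74) mod 78 = 74 -> verified
step 5: x = (52*74 + 74) mod 78 = 22 -> same as recorded
step 6: x = (52*22 + 74) mod 78 = 48 -> agrees with the record
step 7: x = (52*48 + 74) mod 78 = 74 -> in agreement
step 8: x = (52*74 + 74) mod 78 = 22 -> the record disagrees here
The audit stops at step 8: the recorded entry is wrong and should be x = 22.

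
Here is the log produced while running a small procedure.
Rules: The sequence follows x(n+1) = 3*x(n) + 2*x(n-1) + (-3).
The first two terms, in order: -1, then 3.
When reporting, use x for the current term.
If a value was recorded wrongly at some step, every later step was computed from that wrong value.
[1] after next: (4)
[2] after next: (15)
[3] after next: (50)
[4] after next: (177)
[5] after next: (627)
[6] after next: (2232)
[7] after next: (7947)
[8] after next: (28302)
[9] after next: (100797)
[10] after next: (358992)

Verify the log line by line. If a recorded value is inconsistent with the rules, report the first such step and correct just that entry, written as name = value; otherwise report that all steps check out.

Recomputing the run from the initial state:
step 1: x = 4
step 2: x = 15
step 3: x = 50
step 4: x = 177
step 5: x = 628
step 6: x = 2235
step 7: x = 7958
step 8: x = 28341
step 9: x = 100936
step 10: x = 359487
The first disagreement with the log is at step 5, where the value should be x = 628.

step 5, x = 628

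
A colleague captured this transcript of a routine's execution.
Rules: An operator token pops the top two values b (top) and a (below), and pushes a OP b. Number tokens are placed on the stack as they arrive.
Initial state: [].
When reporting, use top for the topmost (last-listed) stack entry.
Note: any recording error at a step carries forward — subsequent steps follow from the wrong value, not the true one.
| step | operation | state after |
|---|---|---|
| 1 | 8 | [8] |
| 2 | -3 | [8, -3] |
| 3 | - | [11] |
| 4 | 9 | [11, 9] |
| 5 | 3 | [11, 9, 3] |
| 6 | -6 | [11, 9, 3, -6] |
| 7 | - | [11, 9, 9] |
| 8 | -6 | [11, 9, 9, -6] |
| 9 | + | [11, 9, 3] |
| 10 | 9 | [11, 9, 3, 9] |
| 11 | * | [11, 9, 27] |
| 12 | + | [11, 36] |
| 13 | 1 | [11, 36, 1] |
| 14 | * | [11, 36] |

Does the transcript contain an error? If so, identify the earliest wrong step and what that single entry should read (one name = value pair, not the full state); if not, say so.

no error

step 1: push 8: top = 8 -> checks out
step 2: push -3: top = -3 -> confirmed correct
step 3: 8 - -3 = 11 -> agrees with the transcript
step 4: push 9: top = 9 -> no discrepancy
step 5: push 3: top = 3 -> consistent with the transcript
step 6: push -6: top = -6 -> agrees with the transcript
step 7: 3 - -6 = 9 -> no discrepancy
step 8: push -6: top = -6 -> consistent with the transcript
step 9: 9 + -6 = 3 -> matches
step 10: push 9: top = 9 -> exactly as logged
step 11: 3 * 9 = 27 -> consistent with the transcript
step 12: 9 + 27 = 36 -> same as recorded
step 13: push 1: top = 1 -> exactly as logged
step 14: 36 * 1 = 36 -> no discrepancy
All entries verified; no error found.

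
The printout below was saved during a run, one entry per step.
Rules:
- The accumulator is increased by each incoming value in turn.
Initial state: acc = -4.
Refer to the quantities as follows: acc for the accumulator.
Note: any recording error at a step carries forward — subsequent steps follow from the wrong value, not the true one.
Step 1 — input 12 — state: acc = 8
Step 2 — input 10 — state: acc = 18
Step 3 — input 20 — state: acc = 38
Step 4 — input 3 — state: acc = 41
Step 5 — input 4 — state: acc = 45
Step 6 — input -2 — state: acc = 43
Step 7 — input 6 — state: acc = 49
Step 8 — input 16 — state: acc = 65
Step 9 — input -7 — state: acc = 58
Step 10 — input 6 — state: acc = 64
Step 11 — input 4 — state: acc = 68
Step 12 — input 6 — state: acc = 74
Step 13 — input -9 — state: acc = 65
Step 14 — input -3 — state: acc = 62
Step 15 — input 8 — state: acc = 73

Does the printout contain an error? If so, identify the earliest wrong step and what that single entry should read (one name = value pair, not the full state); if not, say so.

step 15, acc = 70

Recomputing the run from the initial state:
step 1: acc = 8
step 2: acc = 18
step 3: acc = 38
step 4: acc = 41
step 5: acc = 45
step 6: acc = 43
step 7: acc = 49
step 8: acc = 65
step 9: acc = 58
step 10: acc = 64
step 11: acc = 68
step 12: acc = 74
step 13: acc = 65
step 14: acc = 62
step 15: acc = 70
The first disagreement with the printout is at step 15, where the value should be acc = 70.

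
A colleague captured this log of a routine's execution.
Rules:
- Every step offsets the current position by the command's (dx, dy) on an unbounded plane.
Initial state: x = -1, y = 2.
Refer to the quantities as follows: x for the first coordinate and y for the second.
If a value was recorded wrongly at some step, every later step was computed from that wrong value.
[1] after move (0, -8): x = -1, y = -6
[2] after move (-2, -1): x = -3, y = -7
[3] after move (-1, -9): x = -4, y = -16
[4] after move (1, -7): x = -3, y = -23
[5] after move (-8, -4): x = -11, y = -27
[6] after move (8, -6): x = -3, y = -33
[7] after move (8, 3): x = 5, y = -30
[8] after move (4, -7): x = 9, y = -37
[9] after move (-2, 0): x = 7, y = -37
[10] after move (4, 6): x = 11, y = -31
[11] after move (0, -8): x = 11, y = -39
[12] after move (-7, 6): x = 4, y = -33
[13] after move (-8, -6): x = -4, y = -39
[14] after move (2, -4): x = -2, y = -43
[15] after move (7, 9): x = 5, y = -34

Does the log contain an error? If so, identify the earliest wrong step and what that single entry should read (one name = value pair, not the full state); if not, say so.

no error

Step 1: x = -1 + (0) = -1, y = 2 + (-8) = -6 — agrees with the log.
Step 2: x = -1 + (-2) = -3, y = -6 + (-1) = -7 — same as recorded.
Step 3: x = -3 + (-1) = -4, y = -7 + (-9) = -16 — agrees with the log.
Step 4: x = -4 + (1) = -3, y = -16 + (-7) = -23 — in agreement.
Step 5: x = -3 + (-8) = -11, y = -23 + (-4) = -27 — exactly as logged.
Step 6: x = -11 + (8) = -3, y = -27 + (-6) = -33 — verified.
Step 7: x = -3 + (8) = 5, y = -33 + (3) = -30 — confirmed correct.
Step 8: x = 5 + (4) = 9, y = -30 + (-7) = -37 — agrees with the log.
Step 9: x = 9 + (-2) = 7, y = -37 + (0) = -37 — same as recorded.
Step 10: x = 7 + (4) = 11, y = -37 + (6) = -31 — no discrepancy.
Step 11: x = 11 + (0) = 11, y = -31 + (-8) = -39 — checks out.
Step 12: x = 11 + (-7) = 4, y = -39 + (6) = -33 — consistent with the log.
Step 13: x = 4 + (-8) = -4, y = -33 + (-6) = -39 — no discrepancy.
Step 14: x = -4 + (2) = -2, y = -39 + (-4) = -43 — in agreement.
Step 15: x = -2 + (7) = 5, y = -43 + (9) = -34 — consistent with the log.
Nothing is out of place; the run is error-free.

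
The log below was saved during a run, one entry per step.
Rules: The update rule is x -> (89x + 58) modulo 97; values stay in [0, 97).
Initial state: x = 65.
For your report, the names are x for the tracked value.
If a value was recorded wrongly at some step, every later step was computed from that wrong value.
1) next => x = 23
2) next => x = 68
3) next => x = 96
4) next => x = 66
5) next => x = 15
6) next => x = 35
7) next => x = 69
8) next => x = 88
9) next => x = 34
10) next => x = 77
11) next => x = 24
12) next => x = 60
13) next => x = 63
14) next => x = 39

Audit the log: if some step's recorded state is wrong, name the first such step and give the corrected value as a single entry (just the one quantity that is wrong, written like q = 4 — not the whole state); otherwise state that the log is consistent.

Step 1: x = (89*65 + 58) mod 97 = 23 — matches.
Step 2: x = (89*23 + 58) mod 97 = 68 — no discrepancy.
Step 3: x = (89*68 + 58) mod 97 = 96 — exactly as logged.
Step 4: x = (89*96 + 58) mod 97 = 66 — exactly as logged.
Step 5: x = (89*66 + 58) mod 97 = 15 — in agreement.
Step 6: x = (89*15 + 58) mod 97 = 35 — consistent with the log.
Step 7: x = (89*35 + 58) mod 97 = 69 — consistent with the log.
Step 8: x = (89*69 + 58) mod 97 = 88 — agrees with the log.
Step 9: x = (89*88 + 58) mod 97 = 33 — the entry is off here.
Step 9 is the first one off; corrected, x = 33.

step 9, x = 33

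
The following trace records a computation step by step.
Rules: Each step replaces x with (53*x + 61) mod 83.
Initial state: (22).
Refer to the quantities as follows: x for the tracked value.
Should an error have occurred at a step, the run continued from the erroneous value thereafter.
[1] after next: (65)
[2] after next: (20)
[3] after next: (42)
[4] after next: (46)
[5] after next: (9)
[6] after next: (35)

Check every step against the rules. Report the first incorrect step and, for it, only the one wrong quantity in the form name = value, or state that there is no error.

step 6, x = 40

Recomputing the run from the initial state:
step 1: x = 65
step 2: x = 20
step 3: x = 42
step 4: x = 46
step 5: x = 9
step 6: x = 40
The first disagreement with the trace is at step 6, where the value should be x = 40.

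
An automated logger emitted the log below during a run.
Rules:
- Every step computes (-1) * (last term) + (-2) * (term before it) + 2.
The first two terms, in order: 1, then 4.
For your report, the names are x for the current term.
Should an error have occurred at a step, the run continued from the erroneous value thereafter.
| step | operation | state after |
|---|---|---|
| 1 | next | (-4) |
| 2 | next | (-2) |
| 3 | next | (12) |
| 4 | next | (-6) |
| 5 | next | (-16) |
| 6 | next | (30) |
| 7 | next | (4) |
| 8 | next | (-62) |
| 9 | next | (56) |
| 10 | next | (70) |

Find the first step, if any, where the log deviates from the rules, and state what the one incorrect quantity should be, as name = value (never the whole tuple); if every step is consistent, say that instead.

1. x = -1*(4) + (-2)*(1) + (2) = -4 (in agreement)
2. x = -1*(-4) + (-2)*(4) + (2) = -2 (in agreement)
3. x = -1*(-2) + (-2)*(-4) + (2) = 12 (matches)
4. x = -1*(12) + (-2)*(-2) + (2) = -6 (verified)
5. x = -1*(-6) + (-2)*(12) + (2) = -16 (in agreement)
6. x = -1*(-16) + (-2)*(-6) + (2) = 30 (no discrepancy)
7. x = -1*(30) + (-2)*(-16) + (2) = 4 (same as recorded)
8. x = -1*(4) + (-2)*(30) + (2) = -62 (matches)
9. x = -1*(-62) + (-2)*(4) + (2) = 56 (agrees with the log)
10. x = -1*(56) + (-2)*(-62) + (2) = 70 (checks out)
No step deviates from the rules.

no error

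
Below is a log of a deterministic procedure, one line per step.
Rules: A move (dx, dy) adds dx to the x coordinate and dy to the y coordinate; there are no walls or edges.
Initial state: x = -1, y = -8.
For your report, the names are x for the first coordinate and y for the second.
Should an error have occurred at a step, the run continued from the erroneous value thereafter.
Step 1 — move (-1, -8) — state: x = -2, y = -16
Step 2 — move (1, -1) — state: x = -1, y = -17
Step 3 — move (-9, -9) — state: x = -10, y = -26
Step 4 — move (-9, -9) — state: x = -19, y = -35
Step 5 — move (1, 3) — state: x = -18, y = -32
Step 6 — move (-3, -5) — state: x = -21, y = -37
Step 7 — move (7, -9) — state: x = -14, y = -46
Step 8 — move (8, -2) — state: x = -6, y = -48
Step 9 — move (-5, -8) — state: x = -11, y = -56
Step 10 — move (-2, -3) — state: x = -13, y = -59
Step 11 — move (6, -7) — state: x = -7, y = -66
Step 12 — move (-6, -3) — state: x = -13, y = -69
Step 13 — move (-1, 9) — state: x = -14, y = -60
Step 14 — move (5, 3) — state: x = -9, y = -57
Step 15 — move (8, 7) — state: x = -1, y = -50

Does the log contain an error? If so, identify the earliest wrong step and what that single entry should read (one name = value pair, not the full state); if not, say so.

no error

Recomputing the run from the initial state:
step 1: x = -2, y = -16
step 2: x = -1, y = -17
step 3: x = -10, y = -26
step 4: x = -19, y = -35
step 5: x = -18, y = -32
step 6: x = -21, y = -37
step 7: x = -14, y = -46
step 8: x = -6, y = -48
step 9: x = -11, y = -56
step 10: x = -13, y = -59
step 11: x = -7, y = -66
step 12: x = -13, y = -69
step 13: x = -14, y = -60
step 14: x = -9, y = -57
step 15: x = -1, y = -50
This matches the log at every step.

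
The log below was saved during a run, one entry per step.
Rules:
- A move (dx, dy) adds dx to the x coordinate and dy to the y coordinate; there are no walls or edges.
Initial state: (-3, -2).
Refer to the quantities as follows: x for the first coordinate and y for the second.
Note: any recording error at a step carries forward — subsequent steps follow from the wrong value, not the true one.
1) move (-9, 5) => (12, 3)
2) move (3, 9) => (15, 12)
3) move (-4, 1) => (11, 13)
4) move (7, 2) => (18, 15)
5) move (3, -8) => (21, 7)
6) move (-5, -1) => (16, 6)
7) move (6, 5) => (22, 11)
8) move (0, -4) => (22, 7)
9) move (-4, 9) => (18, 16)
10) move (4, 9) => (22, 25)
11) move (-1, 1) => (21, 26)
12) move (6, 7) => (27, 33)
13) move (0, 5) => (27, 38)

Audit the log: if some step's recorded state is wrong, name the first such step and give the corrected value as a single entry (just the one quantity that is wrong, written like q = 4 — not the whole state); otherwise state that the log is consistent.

step 1, x = -12

step 1: x = -3 + (-9) = -12, y = -2 + (5) = 3 -> the entry is off here
The audit stops at step 1: the recorded entry is wrong and should be x = -12.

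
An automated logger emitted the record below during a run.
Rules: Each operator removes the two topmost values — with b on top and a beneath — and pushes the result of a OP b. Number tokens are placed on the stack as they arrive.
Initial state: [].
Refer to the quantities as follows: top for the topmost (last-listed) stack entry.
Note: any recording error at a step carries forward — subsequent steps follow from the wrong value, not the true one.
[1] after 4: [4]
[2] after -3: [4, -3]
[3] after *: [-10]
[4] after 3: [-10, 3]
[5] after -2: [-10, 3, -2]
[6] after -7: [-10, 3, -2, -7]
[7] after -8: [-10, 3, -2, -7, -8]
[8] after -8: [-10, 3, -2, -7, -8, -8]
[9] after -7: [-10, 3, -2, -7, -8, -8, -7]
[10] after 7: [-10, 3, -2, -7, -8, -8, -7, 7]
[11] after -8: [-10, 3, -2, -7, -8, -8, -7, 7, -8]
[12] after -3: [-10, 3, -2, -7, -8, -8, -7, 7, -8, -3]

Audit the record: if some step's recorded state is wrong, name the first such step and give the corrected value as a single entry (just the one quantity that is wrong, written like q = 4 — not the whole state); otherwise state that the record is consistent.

Step 1: push 4: top = 4 — exactly as logged.
Step 2: push -3: top = -3 — agrees with the record.
Step 3: 4 * -3 = -12 — the entry is off here.
Step 3 is the first one off; corrected, top = -12.

step 3, top = -12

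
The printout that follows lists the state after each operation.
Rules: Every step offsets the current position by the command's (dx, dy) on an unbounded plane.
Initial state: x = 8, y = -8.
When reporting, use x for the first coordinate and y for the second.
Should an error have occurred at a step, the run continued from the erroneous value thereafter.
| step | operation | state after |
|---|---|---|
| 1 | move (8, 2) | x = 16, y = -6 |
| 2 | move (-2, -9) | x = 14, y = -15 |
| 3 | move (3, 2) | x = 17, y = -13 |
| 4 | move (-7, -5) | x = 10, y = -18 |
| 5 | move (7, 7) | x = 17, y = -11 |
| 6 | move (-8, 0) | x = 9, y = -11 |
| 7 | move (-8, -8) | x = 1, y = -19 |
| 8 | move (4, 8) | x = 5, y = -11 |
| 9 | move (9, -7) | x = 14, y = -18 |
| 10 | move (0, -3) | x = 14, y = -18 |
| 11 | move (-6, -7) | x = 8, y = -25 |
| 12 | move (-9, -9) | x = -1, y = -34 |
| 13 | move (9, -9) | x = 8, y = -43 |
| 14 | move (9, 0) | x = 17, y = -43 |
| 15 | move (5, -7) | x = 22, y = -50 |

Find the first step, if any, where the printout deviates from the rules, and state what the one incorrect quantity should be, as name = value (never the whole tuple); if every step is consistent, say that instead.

Step 1: x = 8 + (8) = 16, y = -8 + (2) = -6 — exactly as logged.
Step 2: x = 16 + (-2) = 14, y = -6 + (-9) = -15 — checks out.
Step 3: x = 14 + (3) = 17, y = -15 + (2) = -13 — checks out.
Step 4: x = 17 + (-7) = 10, y = -13 + (-5) = -18 — agrees with the printout.
Step 5: x = 10 + (7) = 17, y = -18 + (7) = -11 — same as recorded.
Step 6: x = 17 + (-8) = 9, y = -11 + (0) = -11 — verified.
Step 7: x = 9 + (-8) = 1, y = -11 + (-8) = -19 — exactly as logged.
Step 8: x = 1 + (4) = 5, y = -19 + (8) = -11 — in agreement.
Step 9: x = 5 + (9) = 14, y = -11 + (-7) = -18 — in agreement.
Step 10: x = 14 + (0) = 14, y = -18 + (-3) = -21 — the printout disagrees here.
That makes step 10 the first incorrect line — y = -21 is what it should show.

step 10, y = -21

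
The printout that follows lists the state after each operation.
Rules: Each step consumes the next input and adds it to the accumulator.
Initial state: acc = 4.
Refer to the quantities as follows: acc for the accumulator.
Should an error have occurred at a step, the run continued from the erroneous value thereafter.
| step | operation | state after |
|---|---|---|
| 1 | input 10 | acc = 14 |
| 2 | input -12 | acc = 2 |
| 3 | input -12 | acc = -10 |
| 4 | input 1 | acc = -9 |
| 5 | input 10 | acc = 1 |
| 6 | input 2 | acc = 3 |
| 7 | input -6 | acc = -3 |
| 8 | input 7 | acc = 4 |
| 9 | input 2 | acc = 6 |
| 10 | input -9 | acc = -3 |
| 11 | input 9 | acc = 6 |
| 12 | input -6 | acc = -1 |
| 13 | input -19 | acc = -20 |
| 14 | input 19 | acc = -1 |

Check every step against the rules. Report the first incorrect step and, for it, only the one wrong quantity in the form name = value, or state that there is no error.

step 12, acc = 0

1. acc = 4 + 10 = 14 (agrees with the printout)
2. acc = 14 + -12 = 2 (verified)
3. acc = 2 + -12 = -10 (same as recorded)
4. acc = -10 + 1 = -9 (matches)
5. acc = -9 + 10 = 1 (agrees with the printout)
6. acc = 1 + 2 = 3 (exactly as logged)
7. acc = 3 + -6 = -3 (same as recorded)
8. acc = -3 + 7 = 4 (same as recorded)
9. acc = 4 + 2 = 6 (confirmed correct)
10. acc = 6 + -9 = -3 (consistent with the printout)
11. acc = -3 + 9 = 6 (same as recorded)
12. acc = 6 + -6 = 0 (a discrepancy with the printout)
The audit stops at step 12: the recorded entry is wrong and should be acc = 0.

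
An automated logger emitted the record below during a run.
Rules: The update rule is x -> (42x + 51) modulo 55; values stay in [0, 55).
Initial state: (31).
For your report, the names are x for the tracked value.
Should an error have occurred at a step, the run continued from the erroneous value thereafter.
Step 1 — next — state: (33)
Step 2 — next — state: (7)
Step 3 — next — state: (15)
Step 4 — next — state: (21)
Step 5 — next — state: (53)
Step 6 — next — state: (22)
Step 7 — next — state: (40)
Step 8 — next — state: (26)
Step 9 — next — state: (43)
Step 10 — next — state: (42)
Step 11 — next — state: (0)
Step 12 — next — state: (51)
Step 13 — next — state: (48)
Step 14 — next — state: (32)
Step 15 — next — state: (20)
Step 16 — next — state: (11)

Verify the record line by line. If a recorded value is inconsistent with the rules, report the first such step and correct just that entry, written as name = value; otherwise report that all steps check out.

no error

Recomputing the run from the initial state:
step 1: x = 33
step 2: x = 7
step 3: x = 15
step 4: x = 21
step 5: x = 53
step 6: x = 22
step 7: x = 40
step 8: x = 26
step 9: x = 43
step 10: x = 42
step 11: x = 0
step 12: x = 51
step 13: x = 48
step 14: x = 32
step 15: x = 20
step 16: x = 11
This matches the record at every step.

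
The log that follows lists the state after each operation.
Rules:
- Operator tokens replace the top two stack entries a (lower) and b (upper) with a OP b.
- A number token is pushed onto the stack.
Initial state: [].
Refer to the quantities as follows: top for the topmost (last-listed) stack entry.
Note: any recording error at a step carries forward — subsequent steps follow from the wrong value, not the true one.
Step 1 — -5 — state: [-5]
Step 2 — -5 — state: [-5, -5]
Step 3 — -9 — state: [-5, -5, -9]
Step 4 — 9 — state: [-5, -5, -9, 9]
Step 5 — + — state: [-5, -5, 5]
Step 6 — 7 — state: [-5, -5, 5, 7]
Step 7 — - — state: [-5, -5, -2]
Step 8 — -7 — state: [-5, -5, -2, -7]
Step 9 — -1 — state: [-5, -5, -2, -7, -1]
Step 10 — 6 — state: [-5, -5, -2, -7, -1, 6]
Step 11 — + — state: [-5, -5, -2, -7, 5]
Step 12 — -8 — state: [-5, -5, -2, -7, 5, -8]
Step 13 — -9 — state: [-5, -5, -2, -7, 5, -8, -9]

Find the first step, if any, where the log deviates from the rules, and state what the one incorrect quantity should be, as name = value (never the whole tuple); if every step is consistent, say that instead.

step 5, top = 0

Recomputing the run from the initial state:
step 1: [-5]
step 2: [-5, -5]
step 3: [-5, -5, -9]
step 4: [-5, -5, -9, 9]
step 5: [-5, -5, 0]
step 6: [-5, -5, 0, 7]
step 7: [-5, -5, -7]
step 8: [-5, -5, -7, -7]
step 9: [-5, -5, -7, -7, -1]
step 10: [-5, -5, -7, -7, -1, 6]
step 11: [-5, -5, -7, -7, 5]
step 12: [-5, -5, -7, -7, 5, -8]
step 13: [-5, -5, -7, -7, 5, -8, -9]
The first disagreement with the log is at step 5, where the value should be top = 0.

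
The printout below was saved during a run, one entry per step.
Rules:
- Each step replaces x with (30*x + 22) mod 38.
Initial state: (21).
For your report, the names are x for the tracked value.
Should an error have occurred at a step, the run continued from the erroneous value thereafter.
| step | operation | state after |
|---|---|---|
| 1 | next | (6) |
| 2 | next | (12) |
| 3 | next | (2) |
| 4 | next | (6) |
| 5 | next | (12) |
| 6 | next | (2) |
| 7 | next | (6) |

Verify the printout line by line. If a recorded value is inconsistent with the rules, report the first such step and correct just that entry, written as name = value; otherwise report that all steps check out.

1. x = (30*21 + 22) mod 38 = 6 (same as recorded)
2. x = (30*6 + 22) mod 38 = 12 (matches)
3. x = (30*12 + 22) mod 38 = 2 (confirmed correct)
4. x = (30*2 + 22) mod 38 = 6 (checks out)
5. x = (30*6 + 22) mod 38 = 12 (verified)
6. x = (30*12 + 22) mod 38 = 2 (verified)
7. x = (30*2 + 22) mod 38 = 6 (matches)
No step deviates from the rules.

no error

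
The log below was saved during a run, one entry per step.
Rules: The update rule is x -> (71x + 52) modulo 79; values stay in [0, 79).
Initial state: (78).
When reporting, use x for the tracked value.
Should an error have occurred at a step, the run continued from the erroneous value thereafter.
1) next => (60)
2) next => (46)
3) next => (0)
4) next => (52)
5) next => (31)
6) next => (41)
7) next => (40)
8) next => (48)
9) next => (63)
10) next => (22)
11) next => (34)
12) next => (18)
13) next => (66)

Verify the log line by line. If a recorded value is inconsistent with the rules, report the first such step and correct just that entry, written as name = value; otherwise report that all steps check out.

step 12, x = 17

step 1: x = (71*78 + 52) mod 79 = 60 -> checks out
step 2: x = (71*60 + 52) mod 79 = 46 -> consistent with the log
step 3: x = (71*46 + 52) mod 79 = 0 -> no discrepancy
step 4: x = (71*0 + 52) mod 79 = 52 -> in agreement
step 5: x = (71*52 + 52) mod 79 = 31 -> checks out
step 6: x = (71*31 + 52) mod 79 = 41 -> verified
step 7: x = (71*41 + 52) mod 79 = 40 -> confirmed correct
step 8: x = (71*40 + 52) mod 79 = 48 -> verified
step 9: x = (71*48 + 52) mod 79 = 63 -> matches
step 10: x = (71*63 + 52) mod 79 = 22 -> matches
step 11: x = (71*22 + 52) mod 79 = 34 -> verified
step 12: x = (71*34 + 52) mod 79 = 17 -> a discrepancy with the log
So the first discrepancy is step 12, where the right value is x = 17.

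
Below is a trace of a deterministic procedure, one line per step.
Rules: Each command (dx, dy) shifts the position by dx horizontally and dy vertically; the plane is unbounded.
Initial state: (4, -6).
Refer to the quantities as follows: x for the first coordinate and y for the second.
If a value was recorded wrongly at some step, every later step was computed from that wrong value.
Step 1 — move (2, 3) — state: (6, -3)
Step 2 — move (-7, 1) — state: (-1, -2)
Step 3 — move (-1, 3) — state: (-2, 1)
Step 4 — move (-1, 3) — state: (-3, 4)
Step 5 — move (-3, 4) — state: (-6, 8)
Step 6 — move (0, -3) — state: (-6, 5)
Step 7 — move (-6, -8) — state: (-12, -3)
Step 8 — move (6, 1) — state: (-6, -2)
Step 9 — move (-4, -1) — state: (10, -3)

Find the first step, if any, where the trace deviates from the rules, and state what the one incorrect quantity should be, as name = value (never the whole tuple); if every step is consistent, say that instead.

step 9, x = -10

1. x = 4 + (2) = 6, y = -6 + (3) = -3 (consistent with the trace)
2. x = 6 + (-7) = -1, y = -3 + (1) = -2 (confirmed correct)
3. x = -1 + (-1) = -2, y = -2 + (3) = 1 (consistent with the trace)
4. x = -2 + (-1) = -3, y = 1 + (3) = 4 (in agreement)
5. x = -3 + (-3) = -6, y = 4 + (4) = 8 (verified)
6. x = -6 + (0) = -6, y = 8 + (-3) = 5 (in agreement)
7. x = -6 + (-6) = -12, y = 5 + (-8) = -3 (same as recorded)
8. x = -12 + (6) = -6, y = -3 + (1) = -2 (agrees with the trace)
9. x = -6 + (-4) = -10, y = -2 + (-1) = -3 (the trace has a different value)
So the first discrepancy is step 9, where the right value is x = -10.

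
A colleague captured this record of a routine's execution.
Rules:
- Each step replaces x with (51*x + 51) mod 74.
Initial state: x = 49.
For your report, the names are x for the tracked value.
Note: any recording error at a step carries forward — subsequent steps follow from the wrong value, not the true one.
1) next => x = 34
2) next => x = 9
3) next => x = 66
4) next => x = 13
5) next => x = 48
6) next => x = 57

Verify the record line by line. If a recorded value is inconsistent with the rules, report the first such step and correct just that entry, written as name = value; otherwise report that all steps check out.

Recomputing the run from the initial state:
step 1: x = 34
step 2: x = 9
step 3: x = 66
step 4: x = 13
step 5: x = 48
step 6: x = 57
This matches the record at every step.

no error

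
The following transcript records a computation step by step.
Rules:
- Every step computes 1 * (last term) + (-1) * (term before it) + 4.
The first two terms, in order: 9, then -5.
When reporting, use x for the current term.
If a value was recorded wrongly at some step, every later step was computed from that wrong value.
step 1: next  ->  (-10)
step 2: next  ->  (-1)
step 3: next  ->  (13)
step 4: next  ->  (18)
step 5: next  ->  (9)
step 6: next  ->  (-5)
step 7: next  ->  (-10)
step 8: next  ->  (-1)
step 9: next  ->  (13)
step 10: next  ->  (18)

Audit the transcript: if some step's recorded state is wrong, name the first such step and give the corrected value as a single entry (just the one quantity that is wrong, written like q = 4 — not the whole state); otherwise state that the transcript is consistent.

no error

step 1: x = 1*(-5) + (-1)*(9) + (4) = -10 -> agrees with the transcript
step 2: x = 1*(-10) + (-1)*(-5) + (4) = -1 -> same as recorded
step 3: x = 1*(-1) + (-1)*(-10) + (4) = 13 -> no discrepancy
step 4: x = 1*(13) + (-1)*(-1) + (4) = 18 -> consistent with the transcript
step 5: x = 1*(18) + (-1)*(13) + (4) = 9 -> matches
step 6: x = 1*(9) + (-1)*(18) + (4) = -5 -> confirmed correct
step 7: x = 1*(-5) + (-1)*(9) + (4) = -10 -> verified
step 8: x = 1*(-10) + (-1)*(-5) + (4) = -1 -> checks out
step 9: x = 1*(-1) + (-1)*(-10) + (4) = 13 -> in agreement
step 10: x = 1*(13) + (-1)*(-1) + (4) = 18 -> verified
Every step is consistent.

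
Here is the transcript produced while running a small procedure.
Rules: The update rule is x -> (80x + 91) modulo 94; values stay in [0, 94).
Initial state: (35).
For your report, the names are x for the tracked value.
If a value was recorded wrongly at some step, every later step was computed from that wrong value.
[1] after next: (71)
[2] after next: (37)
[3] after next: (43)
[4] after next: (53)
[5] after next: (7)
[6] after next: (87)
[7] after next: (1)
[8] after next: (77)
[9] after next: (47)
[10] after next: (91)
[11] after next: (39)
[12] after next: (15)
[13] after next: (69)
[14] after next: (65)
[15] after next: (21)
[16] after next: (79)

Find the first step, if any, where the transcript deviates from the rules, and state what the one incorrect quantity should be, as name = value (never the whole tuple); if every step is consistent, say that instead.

Step 1: x = (80*35 + 91) mod 94 = 71 — verified.
Step 2: x = (80*71 + 91) mod 94 = 37 — verified.
Step 3: x = (80*37 + 91) mod 94 = 43 — exactly as logged.
Step 4: x = (80*43 + 91) mod 94 = 53 — in agreement.
Step 5: x = (80*53 + 91) mod 94 = 7 — consistent with the transcript.
Step 6: x = (80*7 + 91) mod 94 = 87 — checks out.
Step 7: x = (80*87 + 91) mod 94 = 1 — verified.
Step 8: x = (80*1 + 91) mod 94 = 77 — in agreement.
Step 9: x = (80*77 + 91) mod 94 = 47 — agrees with the transcript.
Step 10: x = (80*47 + 91) mod 94 = 91 — exactly as logged.
Step 11: x = (80*91 + 91) mod 94 = 39 — matches.
Step 12: x = (80*39 + 91) mod 94 = 15 — exactly as logged.
Step 13: x = (80*15 + 91) mod 94 = 69 — same as recorded.
Step 14: x = (80*69 + 91) mod 94 = 65 — same as recorded.
Step 15: x = (80*65 + 91) mod 94 = 27 — the recorded entry deviates here.
That makes step 15 the first incorrect line — x = 27 is what it should show.

step 15, x = 27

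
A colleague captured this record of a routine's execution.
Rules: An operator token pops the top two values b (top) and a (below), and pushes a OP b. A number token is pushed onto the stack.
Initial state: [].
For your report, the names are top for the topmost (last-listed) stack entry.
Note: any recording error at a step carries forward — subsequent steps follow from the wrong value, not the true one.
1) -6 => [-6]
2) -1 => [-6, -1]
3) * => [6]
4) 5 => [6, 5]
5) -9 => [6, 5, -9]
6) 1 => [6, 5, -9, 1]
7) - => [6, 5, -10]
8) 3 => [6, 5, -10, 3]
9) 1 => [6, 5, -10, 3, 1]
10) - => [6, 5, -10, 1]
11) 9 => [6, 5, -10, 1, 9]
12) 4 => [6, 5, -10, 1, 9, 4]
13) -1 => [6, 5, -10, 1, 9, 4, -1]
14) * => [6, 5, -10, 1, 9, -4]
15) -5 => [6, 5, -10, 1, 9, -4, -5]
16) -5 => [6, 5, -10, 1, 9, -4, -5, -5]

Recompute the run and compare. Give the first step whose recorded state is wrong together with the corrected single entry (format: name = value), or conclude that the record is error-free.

step 10, top = 2

step 1: push -6: top = -6 -> confirmed correct
step 2: push -1: top = -1 -> agrees with the record
step 3: -6 * -1 = 6 -> consistent with the record
step 4: push 5: top = 5 -> matches
step 5: push -9: top = -9 -> exactly as logged
step 6: push 1: top = 1 -> verified
step 7: -9 - 1 = -10 -> matches
step 8: push 3: top = 3 -> no discrepancy
step 9: push 1: top = 1 -> confirmed correct
step 10: 3 - 1 = 2 -> first mismatch against the record
So the first discrepancy is step 10, where the right value is top = 2.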